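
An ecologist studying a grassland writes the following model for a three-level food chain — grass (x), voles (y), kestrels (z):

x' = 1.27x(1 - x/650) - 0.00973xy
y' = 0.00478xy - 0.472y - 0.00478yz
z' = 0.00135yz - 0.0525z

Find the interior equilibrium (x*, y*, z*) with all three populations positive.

From dz/dt = 0: 0.00135y* = 0.0525, so y* = 38.9.
From dx/dt = 0: 1.27(1 - x*/650) = 0.00973·38.9, giving x* = 650·(1 - 0.298) = 456.
From dy/dt = 0: 0.00478·456 - 0.472 = 0.00478z*, so z* = 1.71/0.00478 = 358.

x* ≈ 456, y* ≈ 38.9, z* ≈ 358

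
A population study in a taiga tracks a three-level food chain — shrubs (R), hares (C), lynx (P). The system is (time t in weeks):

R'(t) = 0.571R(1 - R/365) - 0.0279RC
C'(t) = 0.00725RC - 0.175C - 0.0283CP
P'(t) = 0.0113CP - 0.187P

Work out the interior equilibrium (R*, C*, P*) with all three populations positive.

R* ≈ 69.9, C* ≈ 16.5, P* ≈ 11.7

From dP/dt = 0: 0.0113C* = 0.187, so C* = 16.5.
From dR/dt = 0: 0.571(1 - R*/365) = 0.0279·16.5, giving R* = 365·(1 - 0.809) = 69.9.
From dC/dt = 0: 0.00725·69.9 - 0.175 = 0.0283P*, so P* = 0.332/0.0283 = 11.7.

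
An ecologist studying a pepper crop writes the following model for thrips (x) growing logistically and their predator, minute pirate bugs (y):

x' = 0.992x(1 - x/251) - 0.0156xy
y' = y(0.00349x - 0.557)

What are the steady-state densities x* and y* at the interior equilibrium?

x* ≈ 160, y* ≈ 23.2

From dy/dt = 0 with y > 0: 0.00349x* = 0.557, so x* = 160.
Substitute into dx/dt = 0: 0.992(1 - 160/251) = 0.0156y*.
The bracket is 0.364, giving y* = 0.361/0.0156 = 23.2.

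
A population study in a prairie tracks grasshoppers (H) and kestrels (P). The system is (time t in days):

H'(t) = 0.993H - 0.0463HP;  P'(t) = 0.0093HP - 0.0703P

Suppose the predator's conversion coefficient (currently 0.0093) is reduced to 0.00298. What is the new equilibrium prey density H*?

H* ≈ 23.6

At the interior fixed point, setting dP/dt = 0 with P > 0 fixes H* = (predator death rate)/(HP coefficient) — independent of the other coefficients.
With the change, H* = 0.0703/0.00298 = 23.6; it rises from 7.56.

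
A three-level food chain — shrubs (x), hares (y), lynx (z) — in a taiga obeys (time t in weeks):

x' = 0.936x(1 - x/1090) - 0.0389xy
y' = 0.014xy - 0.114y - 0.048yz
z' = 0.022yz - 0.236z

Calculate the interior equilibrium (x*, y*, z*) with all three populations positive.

x* ≈ 604, y* ≈ 10.7, z* ≈ 174

From dz/dt = 0: 0.022y* = 0.236, so y* = 10.7.
From dx/dt = 0: 0.936(1 - x*/1090) = 0.0389·10.7, giving x* = 1090·(1 - 0.446) = 604.
From dy/dt = 0: 0.014·604 - 0.114 = 0.048z*, so z* = 8.34/0.048 = 174.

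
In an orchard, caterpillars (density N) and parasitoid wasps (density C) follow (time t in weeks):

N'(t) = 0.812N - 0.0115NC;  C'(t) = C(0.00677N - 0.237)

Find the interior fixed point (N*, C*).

Set dC/dt = 0 with C > 0: 0.00677N - 0.237 = 0, so N* = 0.237/0.00677 = 35.
Set dN/dt = 0 with N > 0: 0.812 - 0.0115C = 0, so C* = 0.812/0.0115 = 70.6.

N* ≈ 35, C* ≈ 70.6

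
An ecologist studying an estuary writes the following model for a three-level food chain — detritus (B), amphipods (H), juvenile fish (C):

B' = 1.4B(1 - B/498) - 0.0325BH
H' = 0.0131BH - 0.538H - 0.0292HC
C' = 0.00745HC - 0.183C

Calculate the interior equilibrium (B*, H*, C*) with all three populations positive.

B* ≈ 214, H* ≈ 24.6, C* ≈ 77.6

From dC/dt = 0: 0.00745H* = 0.183, so H* = 24.6.
From dB/dt = 0: 1.4(1 - B*/498) = 0.0325·24.6, giving B* = 498·(1 - 0.57) = 214.
From dH/dt = 0: 0.0131·214 - 0.538 = 0.0292C*, so C* = 2.27/0.0292 = 77.6.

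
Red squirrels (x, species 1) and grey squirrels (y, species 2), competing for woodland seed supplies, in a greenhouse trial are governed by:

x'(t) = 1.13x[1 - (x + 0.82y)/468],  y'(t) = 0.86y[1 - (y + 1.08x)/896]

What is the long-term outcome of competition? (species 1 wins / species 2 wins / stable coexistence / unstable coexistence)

Compare the nullcline intercepts: K1/α12 = 468/0.82 = 571 < K2 = 896; K2/α21 = 896/1.08 = 830 > K1 = 468.
Since the inequalities point opposite ways, species 2 can invade but species 1 cannot.

species 2 excludes species 1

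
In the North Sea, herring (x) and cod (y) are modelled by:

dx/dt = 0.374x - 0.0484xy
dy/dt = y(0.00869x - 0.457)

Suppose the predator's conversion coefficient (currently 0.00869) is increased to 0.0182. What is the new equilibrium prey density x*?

x* ≈ 25.1

At the interior fixed point, setting dy/dt = 0 with y > 0 fixes x* = (predator death rate)/(xy coefficient) — independent of the other coefficients.
With the change, x* = 0.457/0.0182 = 25.1; it falls from 52.6.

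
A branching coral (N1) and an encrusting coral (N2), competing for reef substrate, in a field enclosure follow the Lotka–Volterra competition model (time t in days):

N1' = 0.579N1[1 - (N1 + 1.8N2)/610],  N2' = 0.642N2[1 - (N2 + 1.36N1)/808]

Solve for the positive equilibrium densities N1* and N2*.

N1* ≈ 583, N2* ≈ 14.9

Setting both brackets to zero gives the nullclines N1 + 1.8N2 = 610 and 1.36N1 + N2 = 808.
Substituting N2 = 808 - 1.36N1 into the first: N1(1 - 1.8·1.36) = 610 - 1.8·808.
So N1* = -844/-1.45 = 583, and then N2* = 808 - 1.36·583 = 14.9.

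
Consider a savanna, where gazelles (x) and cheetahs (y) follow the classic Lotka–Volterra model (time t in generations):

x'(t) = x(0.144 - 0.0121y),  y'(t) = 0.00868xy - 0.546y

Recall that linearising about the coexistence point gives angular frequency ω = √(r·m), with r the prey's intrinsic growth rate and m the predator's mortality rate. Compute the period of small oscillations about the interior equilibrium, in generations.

Here r = 0.144 and m = 0.546, so r·m = 0.0786.
ω = √0.0786 = 0.28 per generation, hence T = 2π/ω ≈ 22.4 generations.

T ≈ 22.4 generations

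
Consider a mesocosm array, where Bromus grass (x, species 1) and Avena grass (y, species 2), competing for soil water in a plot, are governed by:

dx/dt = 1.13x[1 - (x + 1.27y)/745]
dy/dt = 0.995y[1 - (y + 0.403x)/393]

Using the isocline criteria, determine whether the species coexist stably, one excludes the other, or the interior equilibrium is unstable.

stable coexistence

Compare the nullcline intercepts: K1/α12 = 745/1.27 = 587 > K2 = 393; K2/α21 = 393/0.403 = 975 > K1 = 745.
Since both inequalities hold, each species can invade when rare, so the interior equilibrium is stable.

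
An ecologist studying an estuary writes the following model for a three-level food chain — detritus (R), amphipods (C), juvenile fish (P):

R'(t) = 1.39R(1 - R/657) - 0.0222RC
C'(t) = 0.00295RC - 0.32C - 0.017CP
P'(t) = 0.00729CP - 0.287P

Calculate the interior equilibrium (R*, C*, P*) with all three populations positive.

From dP/dt = 0: 0.00729C* = 0.287, so C* = 39.4.
From dR/dt = 0: 1.39(1 - R*/657) = 0.0222·39.4, giving R* = 657·(1 - 0.629) = 244.
From dC/dt = 0: 0.00295·244 - 0.32 = 0.017P*, so P* = 0.399/0.017 = 23.5.

R* ≈ 244, C* ≈ 39.4, P* ≈ 23.5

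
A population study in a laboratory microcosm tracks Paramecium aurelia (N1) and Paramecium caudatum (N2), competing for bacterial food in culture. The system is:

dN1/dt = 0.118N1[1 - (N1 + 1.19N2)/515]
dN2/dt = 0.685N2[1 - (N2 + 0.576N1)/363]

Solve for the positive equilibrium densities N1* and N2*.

Setting both brackets to zero gives the nullclines N1 + 1.19N2 = 515 and 0.576N1 + N2 = 363.
Substituting N2 = 363 - 0.576N1 into the first: N1(1 - 1.19·0.576) = 515 - 1.19·363.
So N1* = 83/0.315 = 264, and then N2* = 363 - 0.576·264 = 211.

N1* ≈ 264, N2* ≈ 211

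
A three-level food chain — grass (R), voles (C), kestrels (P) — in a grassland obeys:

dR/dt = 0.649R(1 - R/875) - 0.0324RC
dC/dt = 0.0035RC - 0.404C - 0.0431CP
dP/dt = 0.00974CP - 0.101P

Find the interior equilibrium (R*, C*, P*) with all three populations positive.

From dP/dt = 0: 0.00974C* = 0.101, so C* = 10.4.
From dR/dt = 0: 0.649(1 - R*/875) = 0.0324·10.4, giving R* = 875·(1 - 0.518) = 422.
From dC/dt = 0: 0.0035·422 - 0.404 = 0.0431P*, so P* = 1.07/0.0431 = 24.9.

R* ≈ 422, C* ≈ 10.4, P* ≈ 24.9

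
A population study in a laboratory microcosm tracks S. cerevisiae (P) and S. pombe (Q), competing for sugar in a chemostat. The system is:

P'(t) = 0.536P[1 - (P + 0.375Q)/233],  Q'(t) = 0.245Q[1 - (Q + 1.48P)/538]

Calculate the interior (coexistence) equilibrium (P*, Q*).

Setting both brackets to zero gives the nullclines P + 0.375Q = 233 and 1.48P + Q = 538.
Substituting Q = 538 - 1.48P into the first: P(1 - 0.375·1.48) = 233 - 0.375·538.
So P* = 31.2/0.445 = 70.2, and then Q* = 538 - 1.48·70.2 = 434.

P* ≈ 70.2, Q* ≈ 434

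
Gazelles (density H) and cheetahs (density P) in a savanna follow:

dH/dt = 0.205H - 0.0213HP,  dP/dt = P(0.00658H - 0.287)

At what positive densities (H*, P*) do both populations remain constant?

Set dP/dt = 0 with P > 0: 0.00658H - 0.287 = 0, so H* = 0.287/0.00658 = 43.6.
Set dH/dt = 0 with H > 0: 0.205 - 0.0213P = 0, so P* = 0.205/0.0213 = 9.62.

H* ≈ 43.6, P* ≈ 9.62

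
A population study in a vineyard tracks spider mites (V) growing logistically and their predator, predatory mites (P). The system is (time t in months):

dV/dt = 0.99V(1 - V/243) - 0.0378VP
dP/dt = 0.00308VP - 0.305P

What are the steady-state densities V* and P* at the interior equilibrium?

V* ≈ 99, P* ≈ 15.5

From dP/dt = 0 with P > 0: 0.00308V* = 0.305, so V* = 99.
Substitute into dV/dt = 0: 0.99(1 - 99/243) = 0.0378P*.
The bracket is 0.592, giving P* = 0.587/0.0378 = 15.5.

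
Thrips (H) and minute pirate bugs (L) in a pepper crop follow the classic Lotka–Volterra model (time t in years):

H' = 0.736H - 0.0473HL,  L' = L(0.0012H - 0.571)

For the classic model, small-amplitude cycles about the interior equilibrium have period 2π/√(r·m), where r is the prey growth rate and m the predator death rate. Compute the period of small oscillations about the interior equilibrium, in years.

T ≈ 9.69 years

Here r = 0.736 and m = 0.571, so r·m = 0.42.
ω = √0.42 = 0.648 per year, hence T = 2π/ω ≈ 9.69 years.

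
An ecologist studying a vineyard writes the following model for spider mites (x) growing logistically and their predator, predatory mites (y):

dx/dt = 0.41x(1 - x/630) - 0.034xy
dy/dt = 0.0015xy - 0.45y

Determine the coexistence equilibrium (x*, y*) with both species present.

From dy/dt = 0 with y > 0: 0.0015x* = 0.45, so x* = 300.
Substitute into dx/dt = 0: 0.41(1 - 300/630) = 0.034y*.
The bracket is 0.524, giving y* = 0.215/0.034 = 6.32.

x* ≈ 300, y* ≈ 6.32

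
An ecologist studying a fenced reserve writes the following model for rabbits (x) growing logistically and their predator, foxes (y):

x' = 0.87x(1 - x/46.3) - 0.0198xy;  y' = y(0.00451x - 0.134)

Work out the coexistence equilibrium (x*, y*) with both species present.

From dy/dt = 0 with y > 0: 0.00451x* = 0.134, so x* = 29.7.
Substitute into dx/dt = 0: 0.87(1 - 29.7/46.3) = 0.0198y*.
The bracket is 0.358, giving y* = 0.312/0.0198 = 15.7.

x* ≈ 29.7, y* ≈ 15.7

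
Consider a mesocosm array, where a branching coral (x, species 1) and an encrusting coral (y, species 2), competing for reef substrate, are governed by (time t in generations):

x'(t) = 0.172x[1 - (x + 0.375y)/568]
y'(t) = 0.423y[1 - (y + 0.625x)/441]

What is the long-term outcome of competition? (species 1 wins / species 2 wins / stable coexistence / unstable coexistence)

Compare the nullcline intercepts: K1/α12 = 568/0.375 = 1510 > K2 = 441; K2/α21 = 441/0.625 = 706 > K1 = 568.
Since both inequalities hold, each species can invade when rare, so the interior equilibrium is stable.

stable coexistence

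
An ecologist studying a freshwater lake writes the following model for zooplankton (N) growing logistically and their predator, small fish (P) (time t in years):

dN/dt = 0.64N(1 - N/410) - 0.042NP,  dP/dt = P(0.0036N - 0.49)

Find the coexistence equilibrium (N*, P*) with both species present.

N* ≈ 136, P* ≈ 10.2

From dP/dt = 0 with P > 0: 0.0036N* = 0.49, so N* = 136.
Substitute into dN/dt = 0: 0.64(1 - 136/410) = 0.042P*.
The bracket is 0.668, giving P* = 0.428/0.042 = 10.2.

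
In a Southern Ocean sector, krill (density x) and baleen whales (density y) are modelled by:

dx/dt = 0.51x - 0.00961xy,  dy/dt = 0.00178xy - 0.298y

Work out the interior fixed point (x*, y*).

x* ≈ 167, y* ≈ 53.1

Set dy/dt = 0 with y > 0: 0.00178x - 0.298 = 0, so x* = 0.298/0.00178 = 167.
Set dx/dt = 0 with x > 0: 0.51 - 0.00961y = 0, so y* = 0.51/0.00961 = 53.1.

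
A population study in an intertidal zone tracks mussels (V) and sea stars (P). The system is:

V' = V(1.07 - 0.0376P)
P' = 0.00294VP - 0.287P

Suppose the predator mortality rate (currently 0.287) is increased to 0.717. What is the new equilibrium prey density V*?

At the interior fixed point, setting dP/dt = 0 with P > 0 fixes V* = (predator death rate)/(VP coefficient) — independent of the other coefficients.
With the change, V* = 0.717/0.00294 = 244; it rises from 97.6.

V* ≈ 244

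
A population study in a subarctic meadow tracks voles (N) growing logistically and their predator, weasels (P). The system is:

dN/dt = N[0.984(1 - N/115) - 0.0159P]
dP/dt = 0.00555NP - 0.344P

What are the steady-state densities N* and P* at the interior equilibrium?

N* ≈ 62, P* ≈ 28.5

From dP/dt = 0 with P > 0: 0.00555N* = 0.344, so N* = 62.
Substitute into dN/dt = 0: 0.984(1 - 62/115) = 0.0159P*.
The bracket is 0.461, giving P* = 0.454/0.0159 = 28.5.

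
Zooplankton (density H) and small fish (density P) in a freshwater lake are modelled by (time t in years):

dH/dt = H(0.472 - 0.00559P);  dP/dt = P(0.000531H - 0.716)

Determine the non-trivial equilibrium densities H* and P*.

H* ≈ 1350, P* ≈ 84.4

Set dP/dt = 0 with P > 0: 0.000531H - 0.716 = 0, so H* = 0.716/0.000531 = 1350.
Set dH/dt = 0 with H > 0: 0.472 - 0.00559P = 0, so P* = 0.472/0.00559 = 84.4.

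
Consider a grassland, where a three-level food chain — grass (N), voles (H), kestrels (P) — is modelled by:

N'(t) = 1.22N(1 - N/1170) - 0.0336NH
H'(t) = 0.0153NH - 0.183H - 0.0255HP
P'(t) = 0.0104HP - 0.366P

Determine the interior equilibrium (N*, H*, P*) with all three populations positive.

N* ≈ 36, H* ≈ 35.2, P* ≈ 14.4

From dP/dt = 0: 0.0104H* = 0.366, so H* = 35.2.
From dN/dt = 0: 1.22(1 - N*/1170) = 0.0336·35.2, giving N* = 1170·(1 - 0.969) = 36.
From dH/dt = 0: 0.0153·36 - 0.183 = 0.0255P*, so P* = 0.368/0.0255 = 14.4.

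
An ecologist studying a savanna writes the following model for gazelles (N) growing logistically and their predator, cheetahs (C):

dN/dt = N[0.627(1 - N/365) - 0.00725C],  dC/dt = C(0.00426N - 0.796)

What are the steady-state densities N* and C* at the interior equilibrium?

From dC/dt = 0 with C > 0: 0.00426N* = 0.796, so N* = 187.
Substitute into dN/dt = 0: 0.627(1 - 187/365) = 0.00725C*.
The bracket is 0.488, giving C* = 0.306/0.00725 = 42.2.

N* ≈ 187, C* ≈ 42.2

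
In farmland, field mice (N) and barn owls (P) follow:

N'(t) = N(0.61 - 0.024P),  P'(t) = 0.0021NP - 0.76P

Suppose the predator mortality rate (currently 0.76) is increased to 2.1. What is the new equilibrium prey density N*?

N* ≈ 1000

At the interior fixed point, setting dP/dt = 0 with P > 0 fixes N* = (predator death rate)/(NP coefficient) — independent of the other coefficients.
With the change, N* = 2.1/0.0021 = 1000; it rises from 362.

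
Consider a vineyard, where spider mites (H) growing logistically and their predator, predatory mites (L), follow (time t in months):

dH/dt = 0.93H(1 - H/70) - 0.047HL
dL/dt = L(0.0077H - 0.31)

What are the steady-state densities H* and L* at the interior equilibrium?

From dL/dt = 0 with L > 0: 0.0077H* = 0.31, so H* = 40.3.
Substitute into dH/dt = 0: 0.93(1 - 40.3/70) = 0.047L*.
The bracket is 0.425, giving L* = 0.395/0.047 = 8.41.

H* ≈ 40.3, L* ≈ 8.41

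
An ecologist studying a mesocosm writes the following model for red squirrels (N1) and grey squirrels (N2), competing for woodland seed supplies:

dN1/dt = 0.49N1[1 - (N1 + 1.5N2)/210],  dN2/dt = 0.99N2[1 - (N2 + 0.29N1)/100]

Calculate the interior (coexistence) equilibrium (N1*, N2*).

Setting both brackets to zero gives the nullclines N1 + 1.5N2 = 210 and 0.29N1 + N2 = 100.
Substituting N2 = 100 - 0.29N1 into the first: N1(1 - 1.5·0.29) = 210 - 1.5·100.
So N1* = 60/0.565 = 106, and then N2* = 100 - 0.29·106 = 69.2.

N1* ≈ 106, N2* ≈ 69.2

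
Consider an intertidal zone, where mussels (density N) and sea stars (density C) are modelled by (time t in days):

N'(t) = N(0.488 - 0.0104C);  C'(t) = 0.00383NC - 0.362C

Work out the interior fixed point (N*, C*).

N* ≈ 94.5, C* ≈ 46.9

Set dC/dt = 0 with C > 0: 0.00383N - 0.362 = 0, so N* = 0.362/0.00383 = 94.5.
Set dN/dt = 0 with N > 0: 0.488 - 0.0104C = 0, so C* = 0.488/0.0104 = 46.9.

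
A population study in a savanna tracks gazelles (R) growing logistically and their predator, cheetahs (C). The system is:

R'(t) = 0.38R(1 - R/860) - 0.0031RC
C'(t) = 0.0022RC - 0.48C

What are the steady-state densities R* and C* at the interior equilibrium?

From dC/dt = 0 with C > 0: 0.0022R* = 0.48, so R* = 218.
Substitute into dR/dt = 0: 0.38(1 - 218/860) = 0.0031C*.
The bracket is 0.746, giving C* = 0.284/0.0031 = 91.5.

R* ≈ 218, C* ≈ 91.5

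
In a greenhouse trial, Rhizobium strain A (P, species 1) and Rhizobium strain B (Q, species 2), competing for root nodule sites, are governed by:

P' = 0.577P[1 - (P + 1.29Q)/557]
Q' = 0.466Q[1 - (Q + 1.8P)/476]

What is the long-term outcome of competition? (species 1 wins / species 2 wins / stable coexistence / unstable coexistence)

unstable coexistence (outcome depends on initial conditions)

Compare the nullcline intercepts: K1/α12 = 557/1.29 = 432 < K2 = 476; K2/α21 = 476/1.8 = 264 < K1 = 557.
Since both are reversed, neither can invade when rare; the interior point is a saddle.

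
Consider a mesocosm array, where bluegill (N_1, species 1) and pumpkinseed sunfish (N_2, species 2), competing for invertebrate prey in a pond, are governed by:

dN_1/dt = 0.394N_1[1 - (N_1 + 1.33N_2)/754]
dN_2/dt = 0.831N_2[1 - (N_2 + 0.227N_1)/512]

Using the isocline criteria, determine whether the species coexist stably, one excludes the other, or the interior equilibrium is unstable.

stable coexistence

Compare the nullcline intercepts: K1/α12 = 754/1.33 = 567 > K2 = 512; K2/α21 = 512/0.227 = 2260 > K1 = 754.
Since both inequalities hold, each species can invade when rare, so the interior equilibrium is stable.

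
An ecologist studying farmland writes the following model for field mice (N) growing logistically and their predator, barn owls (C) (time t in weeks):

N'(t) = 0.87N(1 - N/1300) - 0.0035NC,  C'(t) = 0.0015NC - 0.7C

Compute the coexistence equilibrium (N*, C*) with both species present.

N* ≈ 467, C* ≈ 159

From dC/dt = 0 with C > 0: 0.0015N* = 0.7, so N* = 467.
Substitute into dN/dt = 0: 0.87(1 - 467/1300) = 0.0035C*.
The bracket is 0.641, giving C* = 0.558/0.0035 = 159.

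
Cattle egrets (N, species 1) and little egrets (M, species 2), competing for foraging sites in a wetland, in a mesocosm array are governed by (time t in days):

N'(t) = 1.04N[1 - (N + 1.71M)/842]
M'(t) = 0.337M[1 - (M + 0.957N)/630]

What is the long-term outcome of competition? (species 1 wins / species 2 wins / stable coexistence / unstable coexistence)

unstable coexistence (outcome depends on initial conditions)

Compare the nullcline intercepts: K1/α12 = 842/1.71 = 492 < K2 = 630; K2/α21 = 630/0.957 = 658 < K1 = 842.
Since both are reversed, neither can invade when rare; the interior point is a saddle.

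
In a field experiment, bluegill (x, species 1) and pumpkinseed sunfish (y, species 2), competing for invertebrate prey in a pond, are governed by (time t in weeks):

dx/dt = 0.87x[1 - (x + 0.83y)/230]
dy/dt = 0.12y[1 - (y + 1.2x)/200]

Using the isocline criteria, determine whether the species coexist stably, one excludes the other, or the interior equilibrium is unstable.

Compare the nullcline intercepts: K1/α12 = 230/0.83 = 277 > K2 = 200; K2/α21 = 200/1.2 = 167 < K1 = 230.
Since the inequalities point opposite ways, species 1 can invade but species 2 cannot.

species 1 excludes species 2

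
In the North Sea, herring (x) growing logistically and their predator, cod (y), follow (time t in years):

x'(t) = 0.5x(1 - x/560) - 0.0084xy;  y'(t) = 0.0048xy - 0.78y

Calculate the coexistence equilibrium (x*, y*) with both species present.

From dy/dt = 0 with y > 0: 0.0048x* = 0.78, so x* = 163.
Substitute into dx/dt = 0: 0.5(1 - 163/560) = 0.0084y*.
The bracket is 0.71, giving y* = 0.355/0.0084 = 42.3.

x* ≈ 163, y* ≈ 42.3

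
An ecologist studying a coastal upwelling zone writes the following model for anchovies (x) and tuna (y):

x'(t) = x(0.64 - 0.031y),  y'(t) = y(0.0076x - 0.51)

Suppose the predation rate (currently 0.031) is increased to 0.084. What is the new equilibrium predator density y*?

y* ≈ 7.62

At the interior fixed point, setting dx/dt = 0 with x > 0 fixes y* = (prey growth rate)/(xy coefficient) — independent of the other coefficients.
With the change, y* = 0.64/0.084 = 7.62; it falls from 20.6.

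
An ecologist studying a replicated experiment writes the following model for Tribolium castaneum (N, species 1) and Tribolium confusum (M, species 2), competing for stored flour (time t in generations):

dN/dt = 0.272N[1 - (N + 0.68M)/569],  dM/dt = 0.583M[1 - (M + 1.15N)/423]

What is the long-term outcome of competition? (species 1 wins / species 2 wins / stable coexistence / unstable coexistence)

Compare the nullcline intercepts: K1/α12 = 569/0.68 = 837 > K2 = 423; K2/α21 = 423/1.15 = 368 < K1 = 569.
Since the inequalities point opposite ways, species 1 can invade but species 2 cannot.

species 1 excludes species 2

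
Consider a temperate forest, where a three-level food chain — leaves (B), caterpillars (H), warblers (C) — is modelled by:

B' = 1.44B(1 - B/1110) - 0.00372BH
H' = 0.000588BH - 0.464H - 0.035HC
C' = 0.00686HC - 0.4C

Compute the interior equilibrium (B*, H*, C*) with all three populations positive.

From dC/dt = 0: 0.00686H* = 0.4, so H* = 58.3.
From dB/dt = 0: 1.44(1 - B*/1110) = 0.00372·58.3, giving B* = 1110·(1 - 0.151) = 943.
From dH/dt = 0: 0.000588·943 - 0.464 = 0.035C*, so C* = 0.0904/0.035 = 2.58.

B* ≈ 943, H* ≈ 58.3, C* ≈ 2.58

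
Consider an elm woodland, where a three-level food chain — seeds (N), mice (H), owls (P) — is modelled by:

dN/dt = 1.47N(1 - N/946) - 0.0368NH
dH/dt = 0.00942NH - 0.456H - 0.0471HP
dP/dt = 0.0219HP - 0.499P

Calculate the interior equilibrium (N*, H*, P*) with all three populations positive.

From dP/dt = 0: 0.0219H* = 0.499, so H* = 22.8.
From dN/dt = 0: 1.47(1 - N*/946) = 0.0368·22.8, giving N* = 946·(1 - 0.57) = 406.
From dH/dt = 0: 0.00942·406 - 0.456 = 0.0471P*, so P* = 3.37/0.0471 = 71.6.

N* ≈ 406, H* ≈ 22.8, P* ≈ 71.6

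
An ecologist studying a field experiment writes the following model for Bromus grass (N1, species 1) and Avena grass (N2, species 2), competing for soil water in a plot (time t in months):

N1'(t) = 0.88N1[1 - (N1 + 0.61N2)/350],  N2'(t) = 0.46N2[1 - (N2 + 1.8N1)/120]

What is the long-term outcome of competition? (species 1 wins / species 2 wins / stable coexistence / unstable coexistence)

Compare the nullcline intercepts: K1/α12 = 350/0.61 = 574 > K2 = 120; K2/α21 = 120/1.8 = 66.7 < K1 = 350.
Since the inequalities point opposite ways, species 1 can invade but species 2 cannot.

species 1 excludes species 2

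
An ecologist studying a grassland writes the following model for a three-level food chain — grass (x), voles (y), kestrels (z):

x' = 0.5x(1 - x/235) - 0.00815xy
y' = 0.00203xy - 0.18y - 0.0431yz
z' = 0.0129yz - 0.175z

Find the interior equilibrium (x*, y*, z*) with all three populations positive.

From dz/dt = 0: 0.0129y* = 0.175, so y* = 13.6.
From dx/dt = 0: 0.5(1 - x*/235) = 0.00815·13.6, giving x* = 235·(1 - 0.221) = 183.
From dy/dt = 0: 0.00203·183 - 0.18 = 0.0431z*, so z* = 0.192/0.0431 = 4.44.

x* ≈ 183, y* ≈ 13.6, z* ≈ 4.44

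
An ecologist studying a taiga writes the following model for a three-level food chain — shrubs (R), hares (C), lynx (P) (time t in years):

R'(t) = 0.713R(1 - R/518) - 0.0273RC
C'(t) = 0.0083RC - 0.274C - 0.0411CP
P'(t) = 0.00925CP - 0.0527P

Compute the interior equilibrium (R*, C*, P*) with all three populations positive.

From dP/dt = 0: 0.00925C* = 0.0527, so C* = 5.7.
From dR/dt = 0: 0.713(1 - R*/518) = 0.0273·5.7, giving R* = 518·(1 - 0.218) = 405.
From dC/dt = 0: 0.0083·405 - 0.274 = 0.0411P*, so P* = 3.09/0.0411 = 75.1.

R* ≈ 405, C* ≈ 5.7, P* ≈ 75.1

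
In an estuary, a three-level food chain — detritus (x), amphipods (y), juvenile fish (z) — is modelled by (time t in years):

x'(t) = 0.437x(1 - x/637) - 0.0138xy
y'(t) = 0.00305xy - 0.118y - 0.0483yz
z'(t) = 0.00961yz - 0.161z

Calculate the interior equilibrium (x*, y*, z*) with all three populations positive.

From dz/dt = 0: 0.00961y* = 0.161, so y* = 16.8.
From dx/dt = 0: 0.437(1 - x*/637) = 0.0138·16.8, giving x* = 637·(1 - 0.529) = 300.
From dy/dt = 0: 0.00305·300 - 0.118 = 0.0483z*, so z* = 0.797/0.0483 = 16.5.

x* ≈ 300, y* ≈ 16.8, z* ≈ 16.5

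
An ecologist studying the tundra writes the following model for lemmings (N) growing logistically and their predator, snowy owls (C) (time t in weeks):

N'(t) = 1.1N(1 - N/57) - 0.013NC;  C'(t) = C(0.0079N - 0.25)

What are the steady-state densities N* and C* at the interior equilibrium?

N* ≈ 31.6, C* ≈ 37.6

From dC/dt = 0 with C > 0: 0.0079N* = 0.25, so N* = 31.6.
Substitute into dN/dt = 0: 1.1(1 - 31.6/57) = 0.013C*.
The bracket is 0.445, giving C* = 0.489/0.013 = 37.6.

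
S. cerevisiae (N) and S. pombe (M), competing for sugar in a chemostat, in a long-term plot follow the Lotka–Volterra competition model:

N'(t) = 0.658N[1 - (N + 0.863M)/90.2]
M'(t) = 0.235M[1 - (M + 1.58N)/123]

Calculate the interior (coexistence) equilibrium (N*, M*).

N* ≈ 43.9, M* ≈ 53.7

Setting both brackets to zero gives the nullclines N + 0.863M = 90.2 and 1.58N + M = 123.
Substituting M = 123 - 1.58N into the first: N(1 - 0.863·1.58) = 90.2 - 0.863·123.
So N* = -15.9/-0.364 = 43.9, and then M* = 123 - 1.58·43.9 = 53.7.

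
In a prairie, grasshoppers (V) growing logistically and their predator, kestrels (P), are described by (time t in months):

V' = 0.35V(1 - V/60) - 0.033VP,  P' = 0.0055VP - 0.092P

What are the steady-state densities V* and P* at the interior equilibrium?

From dP/dt = 0 with P > 0: 0.0055V* = 0.092, so V* = 16.7.
Substitute into dV/dt = 0: 0.35(1 - 16.7/60) = 0.033P*.
The bracket is 0.721, giving P* = 0.252/0.033 = 7.65.

V* ≈ 16.7, P* ≈ 7.65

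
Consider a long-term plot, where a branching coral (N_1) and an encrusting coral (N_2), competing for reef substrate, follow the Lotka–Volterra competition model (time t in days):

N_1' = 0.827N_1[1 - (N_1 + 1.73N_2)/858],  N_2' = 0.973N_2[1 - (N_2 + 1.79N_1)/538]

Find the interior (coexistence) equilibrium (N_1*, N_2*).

Setting both brackets to zero gives the nullclines N_1 + 1.73N_2 = 858 and 1.79N_1 + N_2 = 538.
Substituting N_2 = 538 - 1.79N_1 into the first: N_1(1 - 1.73·1.79) = 858 - 1.73·538.
So N_1* = -72.7/-2.1 = 34.7, and then N_2* = 538 - 1.79·34.7 = 476.

N_1* ≈ 34.7, N_2* ≈ 476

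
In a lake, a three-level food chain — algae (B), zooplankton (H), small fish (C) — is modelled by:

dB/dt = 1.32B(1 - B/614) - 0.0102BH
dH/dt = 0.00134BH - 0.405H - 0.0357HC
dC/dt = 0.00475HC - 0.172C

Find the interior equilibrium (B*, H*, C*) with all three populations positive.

B* ≈ 442, H* ≈ 36.2, C* ≈ 5.25

From dC/dt = 0: 0.00475H* = 0.172, so H* = 36.2.
From dB/dt = 0: 1.32(1 - B*/614) = 0.0102·36.2, giving B* = 614·(1 - 0.28) = 442.
From dH/dt = 0: 0.00134·442 - 0.405 = 0.0357C*, so C* = 0.188/0.0357 = 5.25.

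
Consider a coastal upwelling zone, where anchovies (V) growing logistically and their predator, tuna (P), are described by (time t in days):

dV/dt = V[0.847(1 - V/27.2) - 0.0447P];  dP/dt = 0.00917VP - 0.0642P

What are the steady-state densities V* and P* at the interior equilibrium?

V* ≈ 7, P* ≈ 14.1

From dP/dt = 0 with P > 0: 0.00917V* = 0.0642, so V* = 7.
Substitute into dV/dt = 0: 0.847(1 - 7/27.2) = 0.0447P*.
The bracket is 0.743, giving P* = 0.629/0.0447 = 14.1.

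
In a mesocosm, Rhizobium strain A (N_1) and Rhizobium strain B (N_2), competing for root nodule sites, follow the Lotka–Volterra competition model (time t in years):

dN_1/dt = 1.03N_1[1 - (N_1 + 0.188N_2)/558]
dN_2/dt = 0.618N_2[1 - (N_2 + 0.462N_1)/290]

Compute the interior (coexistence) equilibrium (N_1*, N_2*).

N_1* ≈ 551, N_2* ≈ 35.3

Setting both brackets to zero gives the nullclines N_1 + 0.188N_2 = 558 and 0.462N_1 + N_2 = 290.
Substituting N_2 = 290 - 0.462N_1 into the first: N_1(1 - 0.188·0.462) = 558 - 0.188·290.
So N_1* = 503/0.913 = 551, and then N_2* = 290 - 0.462·551 = 35.3.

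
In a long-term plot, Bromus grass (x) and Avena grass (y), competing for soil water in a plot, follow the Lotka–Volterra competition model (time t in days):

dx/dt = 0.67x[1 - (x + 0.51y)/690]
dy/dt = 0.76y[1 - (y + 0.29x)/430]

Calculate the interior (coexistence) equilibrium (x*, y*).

x* ≈ 552, y* ≈ 270

Setting both brackets to zero gives the nullclines x + 0.51y = 690 and 0.29x + y = 430.
Substituting y = 430 - 0.29x into the first: x(1 - 0.51·0.29) = 690 - 0.51·430.
So x* = 471/0.852 = 552, and then y* = 430 - 0.29·552 = 270.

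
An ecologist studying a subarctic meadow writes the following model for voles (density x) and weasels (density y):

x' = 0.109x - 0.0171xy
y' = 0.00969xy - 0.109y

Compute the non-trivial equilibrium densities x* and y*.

Set dy/dt = 0 with y > 0: 0.00969x - 0.109 = 0, so x* = 0.109/0.00969 = 11.2.
Set dx/dt = 0 with x > 0: 0.109 - 0.0171y = 0, so y* = 0.109/0.0171 = 6.37.

x* ≈ 11.2, y* ≈ 6.37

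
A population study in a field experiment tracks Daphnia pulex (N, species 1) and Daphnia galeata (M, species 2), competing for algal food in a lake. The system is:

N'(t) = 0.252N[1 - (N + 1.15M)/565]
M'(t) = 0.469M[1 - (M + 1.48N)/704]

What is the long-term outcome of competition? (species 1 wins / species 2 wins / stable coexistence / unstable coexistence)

Compare the nullcline intercepts: K1/α12 = 565/1.15 = 491 < K2 = 704; K2/α21 = 704/1.48 = 476 < K1 = 565.
Since both are reversed, neither can invade when rare; the interior point is a saddle.

unstable coexistence (outcome depends on initial conditions)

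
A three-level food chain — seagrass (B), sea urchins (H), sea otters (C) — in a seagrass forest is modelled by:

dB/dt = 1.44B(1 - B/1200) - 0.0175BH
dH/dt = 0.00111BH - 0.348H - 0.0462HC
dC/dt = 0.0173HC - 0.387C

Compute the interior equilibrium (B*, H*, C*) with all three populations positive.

B* ≈ 874, H* ≈ 22.4, C* ≈ 13.5

From dC/dt = 0: 0.0173H* = 0.387, so H* = 22.4.
From dB/dt = 0: 1.44(1 - B*/1200) = 0.0175·22.4, giving B* = 1200·(1 - 0.272) = 874.
From dH/dt = 0: 0.00111·874 - 0.348 = 0.0462C*, so C* = 0.622/0.0462 = 13.5.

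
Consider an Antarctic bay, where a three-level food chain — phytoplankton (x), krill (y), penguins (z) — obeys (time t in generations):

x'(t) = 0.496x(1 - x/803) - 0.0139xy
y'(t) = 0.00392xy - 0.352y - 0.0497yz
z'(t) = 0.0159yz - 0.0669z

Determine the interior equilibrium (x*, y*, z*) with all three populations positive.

x* ≈ 708, y* ≈ 4.21, z* ≈ 48.8

From dz/dt = 0: 0.0159y* = 0.0669, so y* = 4.21.
From dx/dt = 0: 0.496(1 - x*/803) = 0.0139·4.21, giving x* = 803·(1 - 0.118) = 708.
From dy/dt = 0: 0.00392·708 - 0.352 = 0.0497z*, so z* = 2.42/0.0497 = 48.8.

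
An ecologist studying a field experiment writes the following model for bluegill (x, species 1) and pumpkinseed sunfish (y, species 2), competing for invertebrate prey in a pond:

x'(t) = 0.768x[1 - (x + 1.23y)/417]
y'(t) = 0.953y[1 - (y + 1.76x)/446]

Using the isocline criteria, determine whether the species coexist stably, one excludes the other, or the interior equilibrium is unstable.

unstable coexistence (outcome depends on initial conditions)

Compare the nullcline intercepts: K1/α12 = 417/1.23 = 339 < K2 = 446; K2/α21 = 446/1.76 = 253 < K1 = 417.
Since both are reversed, neither can invade when rare; the interior point is a saddle.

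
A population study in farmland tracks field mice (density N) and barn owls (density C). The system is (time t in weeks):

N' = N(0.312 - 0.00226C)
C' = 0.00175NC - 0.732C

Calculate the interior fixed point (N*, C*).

N* ≈ 418, C* ≈ 138

Set dC/dt = 0 with C > 0: 0.00175N - 0.732 = 0, so N* = 0.732/0.00175 = 418.
Set dN/dt = 0 with N > 0: 0.312 - 0.00226C = 0, so C* = 0.312/0.00226 = 138.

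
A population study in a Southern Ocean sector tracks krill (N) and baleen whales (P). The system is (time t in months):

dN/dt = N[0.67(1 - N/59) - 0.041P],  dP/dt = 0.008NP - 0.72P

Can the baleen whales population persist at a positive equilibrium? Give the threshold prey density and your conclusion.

The predator equation gives dP/dt > 0 only when N > 0.72/0.008 = 90.
Without the predator, N → K = 59. Since 59 < 90, the predator cannot invade.

Threshold N = 90; K < 90, so no, the predator goes extinct.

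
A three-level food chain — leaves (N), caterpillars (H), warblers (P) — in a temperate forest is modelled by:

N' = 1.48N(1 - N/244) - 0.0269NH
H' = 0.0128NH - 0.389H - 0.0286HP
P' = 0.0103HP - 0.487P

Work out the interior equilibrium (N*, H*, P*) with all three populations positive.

From dP/dt = 0: 0.0103H* = 0.487, so H* = 47.3.
From dN/dt = 0: 1.48(1 - N*/244) = 0.0269·47.3, giving N* = 244·(1 - 0.859) = 34.3.
From dH/dt = 0: 0.0128·34.3 - 0.389 = 0.0286P*, so P* = 0.0502/0.0286 = 1.76.

N* ≈ 34.3, H* ≈ 47.3, P* ≈ 1.76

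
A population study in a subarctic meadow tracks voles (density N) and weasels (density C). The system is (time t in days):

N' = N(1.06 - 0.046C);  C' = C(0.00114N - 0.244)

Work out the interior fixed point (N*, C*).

Set dC/dt = 0 with C > 0: 0.00114N - 0.244 = 0, so N* = 0.244/0.00114 = 214.
Set dN/dt = 0 with N > 0: 1.06 - 0.046C = 0, so C* = 1.06/0.046 = 23.

N* ≈ 214, C* ≈ 23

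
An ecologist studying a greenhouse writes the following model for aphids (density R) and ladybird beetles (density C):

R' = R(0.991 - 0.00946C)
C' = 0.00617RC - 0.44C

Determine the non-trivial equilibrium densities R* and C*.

R* ≈ 71.3, C* ≈ 105

Set dC/dt = 0 with C > 0: 0.00617R - 0.44 = 0, so R* = 0.44/0.00617 = 71.3.
Set dR/dt = 0 with R > 0: 0.991 - 0.00946C = 0, so C* = 0.991/0.00946 = 105.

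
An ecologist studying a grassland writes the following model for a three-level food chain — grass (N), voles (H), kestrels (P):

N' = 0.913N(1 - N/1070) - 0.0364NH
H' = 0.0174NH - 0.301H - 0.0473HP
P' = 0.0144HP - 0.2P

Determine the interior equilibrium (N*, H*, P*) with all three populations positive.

From dP/dt = 0: 0.0144H* = 0.2, so H* = 13.9.
From dN/dt = 0: 0.913(1 - N*/1070) = 0.0364·13.9, giving N* = 1070·(1 - 0.554) = 478.
From dH/dt = 0: 0.0174·478 - 0.301 = 0.0473P*, so P* = 8.01/0.0473 = 169.

N* ≈ 478, H* ≈ 13.9, P* ≈ 169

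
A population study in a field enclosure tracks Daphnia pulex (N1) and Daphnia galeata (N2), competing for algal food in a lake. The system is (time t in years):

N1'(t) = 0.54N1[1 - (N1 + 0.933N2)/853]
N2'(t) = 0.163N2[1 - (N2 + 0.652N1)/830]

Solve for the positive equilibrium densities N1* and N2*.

N1* ≈ 201, N2* ≈ 699

Setting both brackets to zero gives the nullclines N1 + 0.933N2 = 853 and 0.652N1 + N2 = 830.
Substituting N2 = 830 - 0.652N1 into the first: N1(1 - 0.933·0.652) = 853 - 0.933·830.
So N1* = 78.6/0.392 = 201, and then N2* = 830 - 0.652·201 = 699.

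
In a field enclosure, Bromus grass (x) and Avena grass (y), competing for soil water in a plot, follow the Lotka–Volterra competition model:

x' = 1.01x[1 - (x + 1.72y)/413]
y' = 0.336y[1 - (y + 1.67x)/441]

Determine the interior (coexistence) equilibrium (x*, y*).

x* ≈ 185, y* ≈ 133

Setting both brackets to zero gives the nullclines x + 1.72y = 413 and 1.67x + y = 441.
Substituting y = 441 - 1.67x into the first: x(1 - 1.72·1.67) = 413 - 1.72·441.
So x* = -346/-1.87 = 185, and then y* = 441 - 1.67·185 = 133.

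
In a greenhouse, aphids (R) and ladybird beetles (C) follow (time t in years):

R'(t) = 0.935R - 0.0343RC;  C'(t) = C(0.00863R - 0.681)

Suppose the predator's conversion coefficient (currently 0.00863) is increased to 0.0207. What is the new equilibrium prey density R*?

R* ≈ 32.9

At the interior fixed point, setting dC/dt = 0 with C > 0 fixes R* = (predator death rate)/(RC coefficient) — independent of the other coefficients.
With the change, R* = 0.681/0.0207 = 32.9; it falls from 78.9.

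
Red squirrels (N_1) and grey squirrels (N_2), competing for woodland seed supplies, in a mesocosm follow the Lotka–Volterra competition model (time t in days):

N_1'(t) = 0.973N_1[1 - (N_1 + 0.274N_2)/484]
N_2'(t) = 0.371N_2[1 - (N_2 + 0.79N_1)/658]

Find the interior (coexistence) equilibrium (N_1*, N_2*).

Setting both brackets to zero gives the nullclines N_1 + 0.274N_2 = 484 and 0.79N_1 + N_2 = 658.
Substituting N_2 = 658 - 0.79N_1 into the first: N_1(1 - 0.274·0.79) = 484 - 0.274·658.
So N_1* = 304/0.784 = 388, and then N_2* = 658 - 0.79·388 = 352.

N_1* ≈ 388, N_2* ≈ 352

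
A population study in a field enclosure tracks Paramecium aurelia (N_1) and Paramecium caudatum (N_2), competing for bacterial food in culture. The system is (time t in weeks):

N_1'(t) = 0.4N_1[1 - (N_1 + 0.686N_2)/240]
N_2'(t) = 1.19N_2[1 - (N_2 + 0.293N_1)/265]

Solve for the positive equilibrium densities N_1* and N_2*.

N_1* ≈ 72.9, N_2* ≈ 244

Setting both brackets to zero gives the nullclines N_1 + 0.686N_2 = 240 and 0.293N_1 + N_2 = 265.
Substituting N_2 = 265 - 0.293N_1 into the first: N_1(1 - 0.686·0.293) = 240 - 0.686·265.
So N_1* = 58.2/0.799 = 72.9, and then N_2* = 265 - 0.293·72.9 = 244.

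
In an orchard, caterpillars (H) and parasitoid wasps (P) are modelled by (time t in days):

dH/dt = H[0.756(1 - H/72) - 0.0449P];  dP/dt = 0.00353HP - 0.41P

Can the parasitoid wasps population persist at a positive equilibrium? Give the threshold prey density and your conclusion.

The predator equation gives dP/dt > 0 only when H > 0.41/0.00353 = 116.
Without the predator, H → K = 72. Since 72 < 116, the predator cannot invade.

Threshold H = 116; K < 116, so no, the predator goes extinct.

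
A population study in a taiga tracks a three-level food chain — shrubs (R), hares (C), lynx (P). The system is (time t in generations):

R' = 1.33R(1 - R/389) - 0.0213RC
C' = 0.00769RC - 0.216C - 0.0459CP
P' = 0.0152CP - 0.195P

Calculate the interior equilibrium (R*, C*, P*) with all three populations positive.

R* ≈ 309, C* ≈ 12.8, P* ≈ 47.1

From dP/dt = 0: 0.0152C* = 0.195, so C* = 12.8.
From dR/dt = 0: 1.33(1 - R*/389) = 0.0213·12.8, giving R* = 389·(1 - 0.205) = 309.
From dC/dt = 0: 0.00769·309 - 0.216 = 0.0459P*, so P* = 2.16/0.0459 = 47.1.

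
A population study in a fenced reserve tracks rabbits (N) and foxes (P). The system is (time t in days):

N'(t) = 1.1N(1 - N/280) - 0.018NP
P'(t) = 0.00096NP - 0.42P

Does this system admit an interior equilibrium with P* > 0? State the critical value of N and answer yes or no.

The predator equation gives dP/dt > 0 only when N > 0.42/0.00096 = 438.
Without the predator, N → K = 280. Since 280 < 438, the predator cannot invade.

Threshold N = 438; K < 438, so no, the predator goes extinct.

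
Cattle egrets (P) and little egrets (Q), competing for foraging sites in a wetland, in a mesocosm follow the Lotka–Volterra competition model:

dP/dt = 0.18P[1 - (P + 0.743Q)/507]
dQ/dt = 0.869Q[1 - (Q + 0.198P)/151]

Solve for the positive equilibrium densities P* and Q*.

P* ≈ 463, Q* ≈ 59.3

Setting both brackets to zero gives the nullclines P + 0.743Q = 507 and 0.198P + Q = 151.
Substituting Q = 151 - 0.198P into the first: P(1 - 0.743·0.198) = 507 - 0.743·151.
So P* = 395/0.853 = 463, and then Q* = 151 - 0.198·463 = 59.3.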